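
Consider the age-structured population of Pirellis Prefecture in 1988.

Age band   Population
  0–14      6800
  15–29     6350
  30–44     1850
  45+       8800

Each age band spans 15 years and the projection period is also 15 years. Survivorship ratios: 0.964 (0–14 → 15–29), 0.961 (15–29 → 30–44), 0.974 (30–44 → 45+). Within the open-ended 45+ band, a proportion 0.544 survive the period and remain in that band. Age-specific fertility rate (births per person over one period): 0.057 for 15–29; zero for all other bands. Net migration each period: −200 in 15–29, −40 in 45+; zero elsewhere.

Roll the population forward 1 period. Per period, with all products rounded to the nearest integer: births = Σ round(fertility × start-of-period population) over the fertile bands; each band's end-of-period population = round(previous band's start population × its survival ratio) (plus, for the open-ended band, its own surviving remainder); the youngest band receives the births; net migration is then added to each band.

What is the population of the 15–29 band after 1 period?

Let band 1 be 0–14 through band 4 = 45+.
Period 1:
Births: 6350 × 0.057 = 362
Band 2: 6800 × 0.964 = 6555
Band 3: 6350 × 0.961 = 6102
Band 4: 1850 × 0.974 + 8800 × 0.544 = 1802 + 4787 = 6589
Net migration: Band 2 − 200 → 6355; Band 4 − 40 → 6549
Giving 362 / 6355 / 6102 / 6549.

6355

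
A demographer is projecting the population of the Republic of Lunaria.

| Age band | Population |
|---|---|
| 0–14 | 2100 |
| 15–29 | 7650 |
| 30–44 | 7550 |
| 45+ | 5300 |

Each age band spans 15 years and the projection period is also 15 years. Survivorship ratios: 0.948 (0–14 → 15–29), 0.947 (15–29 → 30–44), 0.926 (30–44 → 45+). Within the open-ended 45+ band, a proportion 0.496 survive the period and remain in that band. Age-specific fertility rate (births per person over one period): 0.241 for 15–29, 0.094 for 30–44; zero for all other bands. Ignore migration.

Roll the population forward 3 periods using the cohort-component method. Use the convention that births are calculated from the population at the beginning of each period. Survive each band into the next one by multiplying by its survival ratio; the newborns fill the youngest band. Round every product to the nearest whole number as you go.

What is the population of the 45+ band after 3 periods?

7441

Period 1.
Births: 7650 * 0.241 = 1844  |  7550 * 0.094 = 710 → 2554
15–29: 2100 * 0.948 = 1991
30–44: 7650 * 0.947 = 7245
45+: 7550 * 0.926 + 5300 * 0.496 = 6991 + 2629 = 9620
Giving 2554 / 1991 / 7245 / 9620.
Period 2.
Births: 1991 * 0.241 = 480  |  7245 * 0.094 = 681 → 1161
15–29: 2554 * 0.948 = 2421
30–44: 1991 * 0.947 = 1885
45+: 7245 * 0.926 + 9620 * 0.496 = 6709 + 4772 = 11481
Giving 1161 / 2421 / 1885 / 11481.
Period 3.
Births: 2421 * 0.241 = 583  |  1885 * 0.094 = 177 → 760
15–29: 1161 * 0.948 = 1101
30–44: 2421 * 0.947 = 2293
45+: 1885 * 0.926 + 11481 * 0.496 = 1746 + 5695 = 7441
Giving 760 / 1101 / 2293 / 7441.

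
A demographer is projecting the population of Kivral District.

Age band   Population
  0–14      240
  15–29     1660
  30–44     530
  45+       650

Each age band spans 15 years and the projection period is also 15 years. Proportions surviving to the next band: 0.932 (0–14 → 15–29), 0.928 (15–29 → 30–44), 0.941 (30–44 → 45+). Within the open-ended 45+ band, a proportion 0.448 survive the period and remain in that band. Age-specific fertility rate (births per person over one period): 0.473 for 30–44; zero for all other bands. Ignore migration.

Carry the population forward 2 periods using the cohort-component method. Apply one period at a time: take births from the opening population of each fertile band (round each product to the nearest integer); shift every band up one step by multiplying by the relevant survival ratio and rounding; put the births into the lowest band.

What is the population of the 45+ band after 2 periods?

1803

(Bands numbered youngest = 1 to oldest = 4.)
Period 1.
Births: 530 × 0.473 = 251
Band 2: 240 × 0.932 = 224
Band 3: 1660 × 0.928 = 1540
Band 4: 530 × 0.941 + 650 × 0.448 = 499 + 291 = 790
End of period: [251, 224, 1540, 790]
Period 2.
Births: 1540 × 0.473 = 728
Band 2: 251 × 0.932 = 234
Band 3: 224 × 0.928 = 208
Band 4: 1540 × 0.941 + 790 × 0.448 = 1449 + 354 = 1803
End of period: [728, 234, 208, 1803]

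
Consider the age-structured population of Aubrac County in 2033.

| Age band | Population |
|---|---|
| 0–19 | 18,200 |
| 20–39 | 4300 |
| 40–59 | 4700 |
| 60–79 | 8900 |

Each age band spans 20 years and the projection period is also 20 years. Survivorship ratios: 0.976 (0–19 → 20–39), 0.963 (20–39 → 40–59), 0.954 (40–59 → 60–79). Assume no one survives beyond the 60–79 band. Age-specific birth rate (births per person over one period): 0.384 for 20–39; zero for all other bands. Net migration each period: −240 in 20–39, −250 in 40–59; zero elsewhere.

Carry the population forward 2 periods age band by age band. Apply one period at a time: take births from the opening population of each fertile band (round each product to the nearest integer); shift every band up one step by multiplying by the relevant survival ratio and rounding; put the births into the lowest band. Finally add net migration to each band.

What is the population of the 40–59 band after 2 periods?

[period 1]
Births: 4300 × 0.384 = 1651
20–39: 18200 × 0.976 = 17763
40–59: 4300 × 0.963 = 4141
60–79: 4700 × 0.954 = 4484
Net migration: 20–39 − 240 → 17523; 40–59 − 250 → 3891
→ [1651, 17523, 3891, 4484]
[period 2]
Births: 17523 × 0.384 = 6729
20–39: 1651 × 0.976 = 1611
40–59: 17523 × 0.963 = 16875
60–79: 3891 × 0.954 = 3712
Net migration: 20–39 − 240 → 1371; 40–59 − 250 → 16625
→ [6729, 1371, 16625, 3712]

16625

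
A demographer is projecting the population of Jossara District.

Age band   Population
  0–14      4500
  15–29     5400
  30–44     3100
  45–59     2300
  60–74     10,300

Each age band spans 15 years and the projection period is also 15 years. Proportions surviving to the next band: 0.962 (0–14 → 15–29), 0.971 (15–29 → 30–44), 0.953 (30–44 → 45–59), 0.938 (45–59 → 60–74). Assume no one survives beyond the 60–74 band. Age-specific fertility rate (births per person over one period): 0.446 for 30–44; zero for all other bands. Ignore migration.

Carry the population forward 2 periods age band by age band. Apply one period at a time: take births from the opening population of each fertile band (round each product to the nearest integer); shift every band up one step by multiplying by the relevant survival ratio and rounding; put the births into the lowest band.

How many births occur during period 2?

Numbering the bands 1..5 from youngest to oldest:
Period 1:
Births: 3100 × 0.446 = 1383
Band 2: 4500 × 0.962 = 4329
Band 3: 5400 × 0.971 = 5243
Band 4: 3100 × 0.953 = 2954
Band 5: 2300 × 0.938 = 2157
Giving 1383 / 4329 / 5243 / 2954 / 2157.
Period 2:
Births: 5243 × 0.446 = 2338
Band 2: 1383 × 0.962 = 1330
Band 3: 4329 × 0.971 = 4203
Band 4: 5243 × 0.953 = 4997
Band 5: 2954 × 0.938 = 2771
Giving 2338 / 1330 / 4203 / 4997 / 2771.

2338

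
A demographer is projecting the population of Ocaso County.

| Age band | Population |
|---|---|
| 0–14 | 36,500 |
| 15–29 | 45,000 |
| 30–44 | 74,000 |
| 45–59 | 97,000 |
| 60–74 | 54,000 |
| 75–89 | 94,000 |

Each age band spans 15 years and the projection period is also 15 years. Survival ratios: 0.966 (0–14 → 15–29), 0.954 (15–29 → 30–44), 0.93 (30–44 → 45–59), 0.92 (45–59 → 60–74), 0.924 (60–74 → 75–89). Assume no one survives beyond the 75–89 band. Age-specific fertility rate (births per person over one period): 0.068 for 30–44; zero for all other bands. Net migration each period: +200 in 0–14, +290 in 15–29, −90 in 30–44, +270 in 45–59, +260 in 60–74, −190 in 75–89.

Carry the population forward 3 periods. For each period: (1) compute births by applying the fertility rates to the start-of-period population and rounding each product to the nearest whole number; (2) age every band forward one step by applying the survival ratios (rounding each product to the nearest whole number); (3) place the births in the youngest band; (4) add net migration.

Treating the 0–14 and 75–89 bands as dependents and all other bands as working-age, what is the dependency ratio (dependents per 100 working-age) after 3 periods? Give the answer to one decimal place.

79.4

Period 1.
Births: 74000 × 0.068 = 5032
15–29: 36500 × 0.966 = 35259
30–44: 45000 × 0.954 = 42930
45–59: 74000 × 0.93 = 68820
60–74: 97000 × 0.92 = 89240
75–89: 54000 × 0.924 = 49896
Net migration: 0–14 + 200 → 5232; 15–29 + 290 → 35549; 30–44 − 90 → 42840; 45–59 + 270 → 69090; 60–74 + 260 → 89500; 75–89 − 190 → 49706
Population now: 0–14=5232, 15–29=35549, 30–44=42840, 45–59=69090, 60–74=89500, 75–89=49706
Period 2.
Births: 42840 × 0.068 = 2913
15–29: 5232 × 0.966 = 5054
30–44: 35549 × 0.954 = 33914
45–59: 42840 × 0.93 = 39841
60–74: 69090 × 0.92 = 63563
75–89: 89500 × 0.924 = 82698
Net migration: 0–14 + 200 → 3113; 15–29 + 290 → 5344; 30–44 − 90 → 33824; 45–59 + 270 → 40111; 60–74 + 260 → 63823; 75–89 − 190 → 82508
Population now: 0–14=3113, 15–29=5344, 30–44=33824, 45–59=40111, 60–74=63823, 75–89=82508
Period 3.
Births: 33824 × 0.068 = 2300
15–29: 3113 × 0.966 = 3007
30–44: 5344 × 0.954 = 5098
45–59: 33824 × 0.93 = 31456
60–74: 40111 × 0.92 = 36902
75–89: 63823 × 0.924 = 58972
Net migration: 0–14 + 200 → 2500; 15–29 + 290 → 3297; 30–44 − 90 → 5008; 45–59 + 270 → 31726; 60–74 + 260 → 37162; 75–89 − 190 → 58782
Population now: 0–14=2500, 15–29=3297, 30–44=5008, 45–59=31726, 60–74=37162, 75–89=58782
Dependents (band 0–14 + band 75–89) = 2500 + 58782 = 61282; working-age = 77193; ratio = 61282/77193 × 100 = 79.4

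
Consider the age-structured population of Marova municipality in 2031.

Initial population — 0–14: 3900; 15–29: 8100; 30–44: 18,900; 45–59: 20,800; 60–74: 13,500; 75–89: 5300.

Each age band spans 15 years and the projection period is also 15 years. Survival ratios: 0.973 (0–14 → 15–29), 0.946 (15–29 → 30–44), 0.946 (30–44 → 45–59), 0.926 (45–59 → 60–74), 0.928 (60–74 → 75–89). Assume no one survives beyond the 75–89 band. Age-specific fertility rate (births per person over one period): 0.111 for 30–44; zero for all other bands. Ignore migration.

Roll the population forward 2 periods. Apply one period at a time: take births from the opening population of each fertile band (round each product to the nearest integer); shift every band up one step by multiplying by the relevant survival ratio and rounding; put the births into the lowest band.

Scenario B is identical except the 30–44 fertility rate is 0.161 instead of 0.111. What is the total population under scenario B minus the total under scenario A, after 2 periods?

1303

Period 1:
Births: 18900 × 0.111 = 2098
15–29: 3900 × 0.973 = 3795
30–44: 8100 × 0.946 = 7663
45–59: 18900 × 0.946 = 17879
60–74: 20800 × 0.926 = 19261
75–89: 13500 × 0.928 = 12528
Population now: 0–14=2098, 15–29=3795, 30–44=7663, 45–59=17879, 60–74=19261, 75–89=12528
Period 2:
Births: 7663 × 0.111 = 851
15–29: 2098 × 0.973 = 2041
30–44: 3795 × 0.946 = 3590
45–59: 7663 × 0.946 = 7249
60–74: 17879 × 0.926 = 16556
75–89: 19261 × 0.928 = 17874
Population now: 0–14=851, 15–29=2041, 30–44=3590, 45–59=7249, 60–74=16556, 75–89=17874
Scenario A total after 2 periods: 48161
Scenario B projection —
Period 1:
Births: 18900 × 0.161 = 3043
15–29: 3900 × 0.973 = 3795
30–44: 8100 × 0.946 = 7663
45–59: 18900 × 0.946 = 17879
60–74: 20800 × 0.926 = 19261
75–89: 13500 × 0.928 = 12528
Population now: 0–14=3043, 15–29=3795, 30–44=7663, 45–59=17879, 60–74=19261, 75–89=12528
Period 2:
Births: 7663 × 0.161 = 1234
15–29: 3043 × 0.973 = 2961
30–44: 3795 × 0.946 = 3590
45–59: 7663 × 0.946 = 7249
60–74: 17879 × 0.926 = 16556
75–89: 19261 × 0.928 = 17874
Population now: 0–14=1234, 15–29=2961, 30–44=3590, 45–59=7249, 60–74=16556, 75–89=17874
Scenario B total after 2 periods: 49464
Difference B − A = 49464 − 48161 = 1303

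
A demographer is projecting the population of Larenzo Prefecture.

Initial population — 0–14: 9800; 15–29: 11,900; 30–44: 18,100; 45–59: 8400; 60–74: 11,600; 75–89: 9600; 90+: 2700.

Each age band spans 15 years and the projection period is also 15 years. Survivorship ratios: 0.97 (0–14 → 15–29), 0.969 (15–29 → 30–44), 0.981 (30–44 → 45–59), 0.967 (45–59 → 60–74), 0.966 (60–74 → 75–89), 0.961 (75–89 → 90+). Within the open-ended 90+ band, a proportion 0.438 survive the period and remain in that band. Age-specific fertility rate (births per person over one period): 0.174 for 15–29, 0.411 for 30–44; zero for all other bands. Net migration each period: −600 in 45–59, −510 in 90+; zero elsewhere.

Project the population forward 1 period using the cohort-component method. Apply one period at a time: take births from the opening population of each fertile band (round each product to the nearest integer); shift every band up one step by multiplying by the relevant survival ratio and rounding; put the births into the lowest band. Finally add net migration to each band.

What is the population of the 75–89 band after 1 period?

11206

— Period 1 —
Births: 11900 × 0.174 = 2071  |  18100 × 0.411 = 7439 — total 9510
15–29: 9800 × 0.97 = 9506
30–44: 11900 × 0.969 = 11531
45–59: 18100 × 0.981 = 17756
60–74: 8400 × 0.967 = 8123
75–89: 11600 × 0.966 = 11206
90+: 9600 × 0.961 + 2700 × 0.438 = 9226 + 1183 = 10409
Net migration: 45–59 − 600 → 17156; 90+ − 510 → 9899
End of period: [9510, 9506, 11531, 17156, 8123, 11206, 9899]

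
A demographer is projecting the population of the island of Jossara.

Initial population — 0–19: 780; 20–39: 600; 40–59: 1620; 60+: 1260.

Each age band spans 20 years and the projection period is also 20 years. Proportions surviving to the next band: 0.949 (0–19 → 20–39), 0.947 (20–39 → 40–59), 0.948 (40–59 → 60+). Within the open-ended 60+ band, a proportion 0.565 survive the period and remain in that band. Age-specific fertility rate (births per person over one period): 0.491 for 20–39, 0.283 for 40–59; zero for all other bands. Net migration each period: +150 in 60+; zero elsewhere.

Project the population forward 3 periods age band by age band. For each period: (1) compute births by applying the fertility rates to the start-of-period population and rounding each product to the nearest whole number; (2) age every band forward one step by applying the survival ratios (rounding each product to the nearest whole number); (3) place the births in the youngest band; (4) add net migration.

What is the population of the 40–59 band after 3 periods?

— Period 1 —
Births: 600 × 0.491 = 295 ; 1620 × 0.283 = 458 → 753
20–39: 780 × 0.949 = 740
40–59: 600 × 0.947 = 568
60+: 1620 × 0.948 + 1260 × 0.565 = 1536 + 712 = 2248
Net migration: 60+ + 150 → 2398
→ [753, 740, 568, 2398]
— Period 2 —
Births: 740 × 0.491 = 363 ; 568 × 0.283 = 161 → 524
20–39: 753 × 0.949 = 715
40–59: 740 × 0.947 = 701
60+: 568 × 0.948 + 2398 × 0.565 = 538 + 1355 = 1893
Net migration: 60+ + 150 → 2043
→ [524, 715, 701, 2043]
— Period 3 —
Births: 715 × 0.491 = 351 ; 701 × 0.283 = 198 → 549
20–39: 524 × 0.949 = 497
40–59: 715 × 0.947 = 677
60+: 701 × 0.948 + 2043 × 0.565 = 665 + 1154 = 1819
Net migration: 60+ + 150 → 1969
→ [549, 497, 677, 1969]

677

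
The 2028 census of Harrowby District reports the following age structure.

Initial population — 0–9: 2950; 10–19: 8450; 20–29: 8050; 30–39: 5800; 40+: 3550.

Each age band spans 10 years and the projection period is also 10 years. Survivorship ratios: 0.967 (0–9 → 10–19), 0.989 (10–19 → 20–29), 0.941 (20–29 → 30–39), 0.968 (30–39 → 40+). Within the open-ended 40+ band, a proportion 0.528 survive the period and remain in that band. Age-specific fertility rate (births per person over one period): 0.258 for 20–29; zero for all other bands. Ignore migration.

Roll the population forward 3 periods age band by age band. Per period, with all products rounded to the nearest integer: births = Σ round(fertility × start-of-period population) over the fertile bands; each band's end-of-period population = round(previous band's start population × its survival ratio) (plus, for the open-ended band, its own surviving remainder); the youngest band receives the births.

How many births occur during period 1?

2077

(Bands numbered youngest = 1 to oldest = 5.)
Period 1:
Births: 8050 × 0.258 = 2077
Band 2: 2950 × 0.967 = 2853
Band 3: 8450 × 0.989 = 8357
Band 4: 8050 × 0.941 = 7575
Band 5: 5800 × 0.968 + 3550 × 0.528 = 5614 + 1874 = 7488
→ [2077, 2853, 8357, 7575, 7488]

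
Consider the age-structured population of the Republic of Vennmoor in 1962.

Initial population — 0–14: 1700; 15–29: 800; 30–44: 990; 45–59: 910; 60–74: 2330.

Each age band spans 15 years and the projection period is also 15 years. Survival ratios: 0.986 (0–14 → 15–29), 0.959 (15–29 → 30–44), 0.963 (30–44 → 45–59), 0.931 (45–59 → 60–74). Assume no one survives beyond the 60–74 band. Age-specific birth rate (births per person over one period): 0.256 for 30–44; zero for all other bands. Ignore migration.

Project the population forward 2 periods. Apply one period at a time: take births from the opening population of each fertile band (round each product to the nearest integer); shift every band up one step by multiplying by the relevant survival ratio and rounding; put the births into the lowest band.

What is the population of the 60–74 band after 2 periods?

After projecting period 1:
Births: 990 * 0.256 = 253
15–29: 1700 * 0.986 = 1676
30–44: 800 * 0.959 = 767
45–59: 990 * 0.963 = 953
60–74: 910 * 0.931 = 847
Giving 253 / 1676 / 767 / 953 / 847.
After projecting period 2:
Births: 767 * 0.256 = 196
15–29: 253 * 0.986 = 249
30–44: 1676 * 0.959 = 1607
45–59: 767 * 0.963 = 739
60–74: 953 * 0.931 = 887
Giving 196 / 249 / 1607 / 739 / 887.

887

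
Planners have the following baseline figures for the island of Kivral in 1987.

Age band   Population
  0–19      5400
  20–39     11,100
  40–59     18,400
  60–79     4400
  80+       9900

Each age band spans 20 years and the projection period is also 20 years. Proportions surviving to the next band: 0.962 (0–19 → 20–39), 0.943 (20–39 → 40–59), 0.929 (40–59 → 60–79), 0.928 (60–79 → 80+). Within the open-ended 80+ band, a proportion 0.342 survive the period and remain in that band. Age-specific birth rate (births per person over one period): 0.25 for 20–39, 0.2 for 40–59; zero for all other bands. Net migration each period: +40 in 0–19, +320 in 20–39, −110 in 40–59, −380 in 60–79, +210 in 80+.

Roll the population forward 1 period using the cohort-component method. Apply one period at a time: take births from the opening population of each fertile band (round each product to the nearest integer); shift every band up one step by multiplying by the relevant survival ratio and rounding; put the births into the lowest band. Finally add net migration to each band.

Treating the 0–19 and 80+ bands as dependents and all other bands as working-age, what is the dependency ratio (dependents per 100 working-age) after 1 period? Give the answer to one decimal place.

43.5

[period 1]
Births: 11100 × 0.25 = 2775, 18400 × 0.2 = 3680 ⇒ total 6455
20–39: 5400 × 0.962 = 5195
40–59: 11100 × 0.943 = 10467
60–79: 18400 × 0.929 = 17094
80+: 4400 × 0.928 + 9900 × 0.342 = 4083 + 3386 = 7469
Net migration: 0–19 + 40 → 6495; 20–39 + 320 → 5515; 40–59 − 110 → 10357; 60–79 − 380 → 16714; 80+ + 210 → 7679
→ [6495, 5515, 10357, 16714, 7679]
Dependents (band 0–19 + band 80+) = 6495 + 7679 = 14174; working-age = 32586; ratio = 14174/32586 × 100 = 43.5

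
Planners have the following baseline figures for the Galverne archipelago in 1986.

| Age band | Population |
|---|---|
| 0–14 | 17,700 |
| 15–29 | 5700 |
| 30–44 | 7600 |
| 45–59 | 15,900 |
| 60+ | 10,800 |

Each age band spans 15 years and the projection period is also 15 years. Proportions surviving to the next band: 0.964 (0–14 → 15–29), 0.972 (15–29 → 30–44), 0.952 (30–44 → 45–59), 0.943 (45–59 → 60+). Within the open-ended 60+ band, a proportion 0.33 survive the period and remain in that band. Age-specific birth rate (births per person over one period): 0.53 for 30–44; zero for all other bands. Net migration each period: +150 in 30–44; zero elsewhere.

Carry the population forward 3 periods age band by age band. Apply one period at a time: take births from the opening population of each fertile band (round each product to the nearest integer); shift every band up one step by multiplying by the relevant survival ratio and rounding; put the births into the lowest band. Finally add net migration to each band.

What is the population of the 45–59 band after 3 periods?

[period 1]
Births: 7600 * 0.53 = 4028
15–29: 17700 * 0.964 = 17063
30–44: 5700 * 0.972 = 5540
45–59: 7600 * 0.952 = 7235
60+: 15900 * 0.943 + 10800 * 0.33 = 14994 + 3564 = 18558
Net migration: 30–44 + 150 → 5690
End of period: [4028, 17063, 5690, 7235, 18558]
[period 2]
Births: 5690 * 0.53 = 3016
15–29: 4028 * 0.964 = 3883
30–44: 17063 * 0.972 = 16585
45–59: 5690 * 0.952 = 5417
60+: 7235 * 0.943 + 18558 * 0.33 = 6823 + 6124 = 12947
Net migration: 30–44 + 150 → 16735
End of period: [3016, 3883, 16735, 5417, 12947]
[period 3]
Births: 16735 * 0.53 = 8870
15–29: 3016 * 0.964 = 2907
30–44: 3883 * 0.972 = 3774
45–59: 16735 * 0.952 = 15932
60+: 5417 * 0.943 + 12947 * 0.33 = 5108 + 4273 = 9381
Net migration: 30–44 + 150 → 3924
End of period: [8870, 2907, 3924, 15932, 9381]

15932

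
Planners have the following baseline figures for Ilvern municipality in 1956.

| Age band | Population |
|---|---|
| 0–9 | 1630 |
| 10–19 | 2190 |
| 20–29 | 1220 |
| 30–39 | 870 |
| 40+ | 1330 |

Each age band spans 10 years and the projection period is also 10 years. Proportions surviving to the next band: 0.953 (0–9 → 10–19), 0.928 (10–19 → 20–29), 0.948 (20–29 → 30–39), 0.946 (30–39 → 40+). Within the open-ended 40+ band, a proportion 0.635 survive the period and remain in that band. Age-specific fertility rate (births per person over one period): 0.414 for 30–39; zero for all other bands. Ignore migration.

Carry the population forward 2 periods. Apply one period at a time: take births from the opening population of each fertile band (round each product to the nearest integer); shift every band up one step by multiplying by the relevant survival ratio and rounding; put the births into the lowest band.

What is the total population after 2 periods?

6343

Period 1:
Births: 870 × 0.414 = 360
10–19: 1630 × 0.953 = 1553
20–29: 2190 × 0.928 = 2032
30–39: 1220 × 0.948 = 1157
40+: 870 × 0.946 + 1330 × 0.635 = 823 + 845 = 1668
Giving 360 / 1553 / 2032 / 1157 / 1668.
Period 2:
Births: 1157 × 0.414 = 479
10–19: 360 × 0.953 = 343
20–29: 1553 × 0.928 = 1441
30–39: 2032 × 0.948 = 1926
40+: 1157 × 0.946 + 1668 × 0.635 = 1095 + 1059 = 2154
Giving 479 / 343 / 1441 / 1926 / 2154.
Total after period 2: 479 + 343 + 1441 + 1926 + 2154 = 6343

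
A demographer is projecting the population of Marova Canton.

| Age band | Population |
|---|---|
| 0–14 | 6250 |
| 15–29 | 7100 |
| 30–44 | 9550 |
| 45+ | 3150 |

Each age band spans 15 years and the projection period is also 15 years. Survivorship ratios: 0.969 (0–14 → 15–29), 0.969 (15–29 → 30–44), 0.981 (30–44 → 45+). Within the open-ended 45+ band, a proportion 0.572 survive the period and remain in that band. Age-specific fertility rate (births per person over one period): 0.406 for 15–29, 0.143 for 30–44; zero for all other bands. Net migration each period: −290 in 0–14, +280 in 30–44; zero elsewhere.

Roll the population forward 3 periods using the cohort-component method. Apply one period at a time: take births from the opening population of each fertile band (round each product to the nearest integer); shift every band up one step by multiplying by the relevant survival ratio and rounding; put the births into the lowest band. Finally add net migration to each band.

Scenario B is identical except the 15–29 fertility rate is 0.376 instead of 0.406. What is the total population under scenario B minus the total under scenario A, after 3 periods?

Period 1.
Births: 7100 * 0.406 = 2883 ; 9550 * 0.143 = 1366 → 4249
15–29: 6250 * 0.969 = 6056
30–44: 7100 * 0.969 = 6880
45+: 9550 * 0.981 + 3150 * 0.572 = 9369 + 1802 = 11171
Net migration: 0–14 − 290 → 3959; 30–44 + 280 → 7160
End of period: [3959, 6056, 7160, 11171]
Period 2.
Births: 6056 * 0.406 = 2459 ; 7160 * 0.143 = 1024 → 3483
15–29: 3959 * 0.969 = 3836
30–44: 6056 * 0.969 = 5868
45+: 7160 * 0.981 + 11171 * 0.572 = 7024 + 6390 = 13414
Net migration: 0–14 − 290 → 3193; 30–44 + 280 → 6148
End of period: [3193, 3836, 6148, 13414]
Period 3.
Births: 3836 * 0.406 = 1557 ; 6148 * 0.143 = 879 → 2436
15–29: 3193 * 0.969 = 3094
30–44: 3836 * 0.969 = 3717
45+: 6148 * 0.981 + 13414 * 0.572 = 6031 + 7673 = 13704
Net migration: 0–14 − 290 → 2146; 30–44 + 280 → 3997
End of period: [2146, 3094, 3997, 13704]
Scenario A total after 3 periods: 22941
Scenario B projection —
Period 1.
Births: 7100 * 0.376 = 2670 ; 9550 * 0.143 = 1366 → 4036
15–29: 6250 * 0.969 = 6056
30–44: 7100 * 0.969 = 6880
45+: 9550 * 0.981 + 3150 * 0.572 = 9369 + 1802 = 11171
Net migration: 0–14 − 290 → 3746; 30–44 + 280 → 7160
End of period: [3746, 6056, 7160, 11171]
Period 2.
Births: 6056 * 0.376 = 2277 ; 7160 * 0.143 = 1024 → 3301
15–29: 3746 * 0.969 = 3630
30–44: 6056 * 0.969 = 5868
45+: 7160 * 0.981 + 11171 * 0.572 = 7024 + 6390 = 13414
Net migration: 0–14 − 290 → 3011; 30–44 + 280 → 6148
End of period: [3011, 3630, 6148, 13414]
Period 3.
Births: 3630 * 0.376 = 1365 ; 6148 * 0.143 = 879 → 2244
15–29: 3011 * 0.969 = 2918
30–44: 3630 * 0.969 = 3517
45+: 6148 * 0.981 + 13414 * 0.572 = 6031 + 7673 = 13704
Net migration: 0–14 − 290 → 1954; 30–44 + 280 → 3797
End of period: [1954, 2918, 3797, 13704]
Scenario B total after 3 periods: 22373
Difference B − A = 22373 − 22941 = -568

-568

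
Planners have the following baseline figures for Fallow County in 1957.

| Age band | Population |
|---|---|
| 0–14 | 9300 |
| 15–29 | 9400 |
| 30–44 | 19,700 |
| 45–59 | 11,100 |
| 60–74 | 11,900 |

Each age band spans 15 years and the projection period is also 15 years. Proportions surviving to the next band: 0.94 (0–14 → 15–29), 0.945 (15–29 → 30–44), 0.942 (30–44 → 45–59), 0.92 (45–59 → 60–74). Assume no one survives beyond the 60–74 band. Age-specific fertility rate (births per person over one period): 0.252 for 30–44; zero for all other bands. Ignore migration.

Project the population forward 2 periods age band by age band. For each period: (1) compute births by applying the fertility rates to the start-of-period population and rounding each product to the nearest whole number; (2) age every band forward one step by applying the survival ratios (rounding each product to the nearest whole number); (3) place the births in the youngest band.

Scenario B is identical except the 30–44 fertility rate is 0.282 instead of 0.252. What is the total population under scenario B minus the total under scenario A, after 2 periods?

822

Numbering the bands 1..5 from youngest to oldest:
Period 1.
Births: 19700 * 0.252 = 4964
Band 2: 9300 * 0.94 = 8742
Band 3: 9400 * 0.945 = 8883
Band 4: 19700 * 0.942 = 18557
Band 5: 11100 * 0.92 = 10212
→ [4964, 8742, 8883, 18557, 10212]
Period 2.
Births: 8883 * 0.252 = 2239
Band 2: 4964 * 0.94 = 4666
Band 3: 8742 * 0.945 = 8261
Band 4: 8883 * 0.942 = 8368
Band 5: 18557 * 0.92 = 17072
→ [2239, 4666, 8261, 8368, 17072]
Scenario A total after 2 periods: 40606
Scenario B projection —
Period 1.
Births: 19700 * 0.282 = 5555
Band 2: 9300 * 0.94 = 8742
Band 3: 9400 * 0.945 = 8883
Band 4: 19700 * 0.942 = 18557
Band 5: 11100 * 0.92 = 10212
→ [5555, 8742, 8883, 18557, 10212]
Period 2.
Births: 8883 * 0.282 = 2505
Band 2: 5555 * 0.94 = 5222
Band 3: 8742 * 0.945 = 8261
Band 4: 8883 * 0.942 = 8368
Band 5: 18557 * 0.92 = 17072
→ [2505, 5222, 8261, 8368, 17072]
Scenario B total after 2 periods: 41428
Difference B − A = 41428 − 40606 = 822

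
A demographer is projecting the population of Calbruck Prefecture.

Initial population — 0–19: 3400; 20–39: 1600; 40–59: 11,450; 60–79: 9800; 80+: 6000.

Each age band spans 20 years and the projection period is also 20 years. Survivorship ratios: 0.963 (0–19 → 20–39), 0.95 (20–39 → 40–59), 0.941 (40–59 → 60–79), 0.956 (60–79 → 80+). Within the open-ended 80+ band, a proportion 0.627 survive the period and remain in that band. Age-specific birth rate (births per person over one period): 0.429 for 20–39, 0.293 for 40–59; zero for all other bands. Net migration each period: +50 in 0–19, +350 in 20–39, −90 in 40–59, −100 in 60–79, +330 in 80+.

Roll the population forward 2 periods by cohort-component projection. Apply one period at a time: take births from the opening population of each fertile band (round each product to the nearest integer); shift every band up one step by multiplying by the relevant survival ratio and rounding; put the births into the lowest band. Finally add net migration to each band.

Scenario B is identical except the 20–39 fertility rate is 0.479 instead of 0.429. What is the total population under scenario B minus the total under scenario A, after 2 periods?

258

[period 1]
Births: 1600 * 0.429 = 686, 11450 * 0.293 = 3355 → 4041
20–39: 3400 * 0.963 = 3274
40–59: 1600 * 0.95 = 1520
60–79: 11450 * 0.941 = 10774
80+: 9800 * 0.956 + 6000 * 0.627 = 9369 + 3762 = 13131
Net migration: 0–19 + 50 → 4091; 20–39 + 350 → 3624; 40–59 − 90 → 1430; 60–79 − 100 → 10674; 80+ + 330 → 13461
End of period: [4091, 3624, 1430, 10674, 13461]
[period 2]
Births: 3624 * 0.429 = 1555, 1430 * 0.293 = 419 → 1974
20–39: 4091 * 0.963 = 3940
40–59: 3624 * 0.95 = 3443
60–79: 1430 * 0.941 = 1346
80+: 10674 * 0.956 + 13461 * 0.627 = 10204 + 8440 = 18644
Net migration: 0–19 + 50 → 2024; 20–39 + 350 → 4290; 40–59 − 90 → 3353; 60–79 − 100 → 1246; 80+ + 330 → 18974
End of period: [2024, 4290, 3353, 1246, 18974]
Scenario A total after 2 periods: 29887
Scenario B projection —
[period 1]
Births: 1600 * 0.479 = 766, 11450 * 0.293 = 3355 → 4121
20–39: 3400 * 0.963 = 3274
40–59: 1600 * 0.95 = 1520
60–79: 11450 * 0.941 = 10774
80+: 9800 * 0.956 + 6000 * 0.627 = 9369 + 3762 = 13131
Net migration: 0–19 + 50 → 4171; 20–39 + 350 → 3624; 40–59 − 90 → 1430; 60–79 − 100 → 10674; 80+ + 330 → 13461
End of period: [4171, 3624, 1430, 10674, 13461]
[period 2]
Births: 3624 * 0.479 = 1736, 1430 * 0.293 = 419 → 2155
20–39: 4171 * 0.963 = 4017
40–59: 3624 * 0.95 = 3443
60–79: 1430 * 0.941 = 1346
80+: 10674 * 0.956 + 13461 * 0.627 = 10204 + 8440 = 18644
Net migration: 0–19 + 50 → 2205; 20–39 + 350 → 4367; 40–59 − 90 → 3353; 60–79 − 100 → 1246; 80+ + 330 → 18974
End of period: [2205, 4367, 3353, 1246, 18974]
Scenario B total after 2 periods: 30145
Difference B − A = 30145 − 29887 = 258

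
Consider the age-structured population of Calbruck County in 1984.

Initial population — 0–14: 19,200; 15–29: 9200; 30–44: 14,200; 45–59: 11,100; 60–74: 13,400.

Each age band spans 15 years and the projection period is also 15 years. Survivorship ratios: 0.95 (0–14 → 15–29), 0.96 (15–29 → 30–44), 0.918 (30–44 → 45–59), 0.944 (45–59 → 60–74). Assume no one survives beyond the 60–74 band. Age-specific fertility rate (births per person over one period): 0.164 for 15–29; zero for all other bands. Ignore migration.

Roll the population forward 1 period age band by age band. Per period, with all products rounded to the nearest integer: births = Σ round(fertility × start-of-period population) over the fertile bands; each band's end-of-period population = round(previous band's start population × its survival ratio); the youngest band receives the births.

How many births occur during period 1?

1509

— Period 1 —
Births: 9200 * 0.164 = 1509
15–29: 19200 * 0.95 = 18240
30–44: 9200 * 0.96 = 8832
45–59: 14200 * 0.918 = 13036
60–74: 11100 * 0.944 = 10478
Giving 1509 / 18240 / 8832 / 13036 / 10478.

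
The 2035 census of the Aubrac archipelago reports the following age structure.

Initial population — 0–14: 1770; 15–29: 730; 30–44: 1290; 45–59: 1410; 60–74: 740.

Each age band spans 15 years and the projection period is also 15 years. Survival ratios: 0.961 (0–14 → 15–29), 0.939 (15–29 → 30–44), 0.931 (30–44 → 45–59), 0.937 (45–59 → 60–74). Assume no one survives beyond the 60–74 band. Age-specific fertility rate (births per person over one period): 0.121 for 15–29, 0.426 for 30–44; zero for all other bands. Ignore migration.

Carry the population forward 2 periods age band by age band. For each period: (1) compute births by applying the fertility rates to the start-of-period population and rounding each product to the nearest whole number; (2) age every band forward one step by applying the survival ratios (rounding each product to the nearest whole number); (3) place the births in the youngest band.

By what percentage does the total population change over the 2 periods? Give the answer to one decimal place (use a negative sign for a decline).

After projecting period 1:
Births: 730 * 0.121 = 88, 1290 * 0.426 = 550 ⇒ total 638
15–29: 1770 * 0.961 = 1701
30–44: 730 * 0.939 = 685
45–59: 1290 * 0.931 = 1201
60–74: 1410 * 0.937 = 1321
Population now: 0–14=638, 15–29=1701, 30–44=685, 45–59=1201, 60–74=1321
After projecting period 2:
Births: 1701 * 0.121 = 206, 685 * 0.426 = 292 ⇒ total 498
15–29: 638 * 0.961 = 613
30–44: 1701 * 0.939 = 1597
45–59: 685 * 0.931 = 638
60–74: 1201 * 0.937 = 1125
Population now: 0–14=498, 15–29=613, 30–44=1597, 45–59=638, 60–74=1125
Total: 5940 → 4471; change = -1469; percentage change = -24.7%

-24.7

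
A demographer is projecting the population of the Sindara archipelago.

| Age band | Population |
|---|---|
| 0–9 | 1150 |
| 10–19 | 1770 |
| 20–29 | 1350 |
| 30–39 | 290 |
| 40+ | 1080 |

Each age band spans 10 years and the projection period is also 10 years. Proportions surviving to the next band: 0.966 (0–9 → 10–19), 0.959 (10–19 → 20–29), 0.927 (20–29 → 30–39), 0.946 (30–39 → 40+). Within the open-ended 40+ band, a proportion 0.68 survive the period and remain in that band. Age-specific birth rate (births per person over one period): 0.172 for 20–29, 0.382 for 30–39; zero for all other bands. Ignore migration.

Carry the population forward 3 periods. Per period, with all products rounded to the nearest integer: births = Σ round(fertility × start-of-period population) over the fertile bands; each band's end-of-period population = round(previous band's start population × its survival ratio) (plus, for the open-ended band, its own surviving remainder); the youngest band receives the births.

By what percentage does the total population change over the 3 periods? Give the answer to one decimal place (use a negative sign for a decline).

Period 1:
Births: 1350 × 0.172 = 232  |  290 × 0.382 = 111 → total 343
10–19: 1150 × 0.966 = 1111
20–29: 1770 × 0.959 = 1697
30–39: 1350 × 0.927 = 1251
40+: 290 × 0.946 + 1080 × 0.68 = 274 + 734 = 1008
Giving 343 / 1111 / 1697 / 1251 / 1008.
Period 2:
Births: 1697 × 0.172 = 292  |  1251 × 0.382 = 478 → total 770
10–19: 343 × 0.966 = 331
20–29: 1111 × 0.959 = 1065
30–39: 1697 × 0.927 = 1573
40+: 1251 × 0.946 + 1008 × 0.68 = 1183 + 685 = 1868
Giving 770 / 331 / 1065 / 1573 / 1868.
Period 3:
Births: 1065 × 0.172 = 183  |  1573 × 0.382 = 601 → total 784
10–19: 770 × 0.966 = 744
20–29: 331 × 0.959 = 317
30–39: 1065 × 0.927 = 987
40+: 1573 × 0.946 + 1868 × 0.68 = 1488 + 1270 = 2758
Giving 784 / 744 / 317 / 987 / 2758.
Total: 5640 → 5590; change = -50; percentage change = -0.9%

-0.9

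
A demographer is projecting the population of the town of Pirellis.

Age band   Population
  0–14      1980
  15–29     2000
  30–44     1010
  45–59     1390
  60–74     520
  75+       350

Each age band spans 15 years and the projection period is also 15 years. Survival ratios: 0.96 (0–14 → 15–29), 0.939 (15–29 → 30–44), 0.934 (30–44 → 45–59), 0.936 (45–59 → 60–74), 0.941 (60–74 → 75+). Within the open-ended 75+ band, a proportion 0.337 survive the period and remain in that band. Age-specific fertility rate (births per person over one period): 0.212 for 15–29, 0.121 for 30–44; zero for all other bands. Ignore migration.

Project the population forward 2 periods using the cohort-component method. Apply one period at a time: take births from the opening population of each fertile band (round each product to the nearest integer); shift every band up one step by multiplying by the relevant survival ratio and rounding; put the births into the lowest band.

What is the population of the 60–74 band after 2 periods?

[period 1]
Births: 2000 × 0.212 = 424, 1010 × 0.121 = 122 — total 546
15–29: 1980 × 0.96 = 1901
30–44: 2000 × 0.939 = 1878
45–59: 1010 × 0.934 = 943
60–74: 1390 × 0.936 = 1301
75+: 520 × 0.941 + 350 × 0.337 = 489 + 118 = 607
End of period: [546, 1901, 1878, 943, 1301, 607]
[period 2]
Births: 1901 × 0.212 = 403, 1878 × 0.121 = 227 — total 630
15–29: 546 × 0.96 = 524
30–44: 1901 × 0.939 = 1785
45–59: 1878 × 0.934 = 1754
60–74: 943 × 0.936 = 883
75+: 1301 × 0.941 + 607 × 0.337 = 1224 + 205 = 1429
End of period: [630, 524, 1785, 1754, 883, 1429]

883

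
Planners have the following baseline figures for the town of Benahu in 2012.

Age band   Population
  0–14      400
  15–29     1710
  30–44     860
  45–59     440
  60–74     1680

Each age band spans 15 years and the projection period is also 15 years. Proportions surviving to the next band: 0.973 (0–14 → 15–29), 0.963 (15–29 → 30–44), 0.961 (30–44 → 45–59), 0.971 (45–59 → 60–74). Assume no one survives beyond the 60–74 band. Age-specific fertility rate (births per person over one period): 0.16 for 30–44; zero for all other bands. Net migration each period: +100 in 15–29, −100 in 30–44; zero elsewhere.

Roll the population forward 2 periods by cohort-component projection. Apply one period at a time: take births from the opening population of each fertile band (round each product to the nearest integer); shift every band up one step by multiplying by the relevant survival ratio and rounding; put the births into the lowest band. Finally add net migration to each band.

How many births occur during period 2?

248

Period 1:
Births: 860 × 0.16 = 138
15–29: 400 × 0.973 = 389
30–44: 1710 × 0.963 = 1647
45–59: 860 × 0.961 = 826
60–74: 440 × 0.971 = 427
Net migration: 15–29 + 100 → 489; 30–44 − 100 → 1547
End of period: [138, 489, 1547, 826, 427]
Period 2:
Births: 1547 × 0.16 = 248
15–29: 138 × 0.973 = 134
30–44: 489 × 0.963 = 471
45–59: 1547 × 0.961 = 1487
60–74: 826 × 0.971 = 802
Net migration: 15–29 + 100 → 234; 30–44 − 100 → 371
End of period: [248, 234, 371, 1487, 802]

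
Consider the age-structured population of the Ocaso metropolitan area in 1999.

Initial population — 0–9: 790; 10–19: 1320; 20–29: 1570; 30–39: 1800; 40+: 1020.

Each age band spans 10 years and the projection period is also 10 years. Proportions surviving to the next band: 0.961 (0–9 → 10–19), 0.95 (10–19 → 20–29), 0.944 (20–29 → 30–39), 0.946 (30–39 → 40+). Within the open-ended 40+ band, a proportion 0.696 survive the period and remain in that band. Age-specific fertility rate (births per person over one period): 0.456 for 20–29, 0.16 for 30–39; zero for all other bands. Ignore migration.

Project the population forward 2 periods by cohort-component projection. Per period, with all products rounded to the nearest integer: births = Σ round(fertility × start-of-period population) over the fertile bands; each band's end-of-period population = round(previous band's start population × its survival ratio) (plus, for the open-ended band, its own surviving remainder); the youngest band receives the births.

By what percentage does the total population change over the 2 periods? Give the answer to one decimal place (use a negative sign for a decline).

Numbering the bands 1..5 from youngest to oldest:
Period 1.
Births: 1570 × 0.456 = 716 ; 1800 × 0.16 = 288 — total 1004
Band 2: 790 × 0.961 = 759
Band 3: 1320 × 0.95 = 1254
Band 4: 1570 × 0.944 = 1482
Band 5: 1800 × 0.946 + 1020 × 0.696 = 1703 + 710 = 2413
Population now: 0–9=1004, 10–19=759, 20–29=1254, 30–39=1482, 40+=2413
Period 2.
Births: 1254 × 0.456 = 572 ; 1482 × 0.16 = 237 — total 809
Band 2: 1004 × 0.961 = 965
Band 3: 759 × 0.95 = 721
Band 4: 1254 × 0.944 = 1184
Band 5: 1482 × 0.946 + 2413 × 0.696 = 1402 + 1679 = 3081
Population now: 0–9=809, 10–19=965, 20–29=721, 30–39=1184, 40+=3081
Total: 6500 → 6760; change = 260; percentage change = 4.0%

4.0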